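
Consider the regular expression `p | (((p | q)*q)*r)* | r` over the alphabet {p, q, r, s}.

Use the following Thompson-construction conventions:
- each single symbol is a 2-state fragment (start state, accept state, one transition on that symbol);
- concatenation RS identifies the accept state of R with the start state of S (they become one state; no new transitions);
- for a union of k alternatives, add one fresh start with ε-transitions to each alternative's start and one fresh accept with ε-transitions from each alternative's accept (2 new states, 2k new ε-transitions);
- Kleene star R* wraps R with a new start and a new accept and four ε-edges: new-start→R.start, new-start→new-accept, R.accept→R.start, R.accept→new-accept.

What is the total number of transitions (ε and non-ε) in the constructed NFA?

Per subexpression:
Each of the 6 symbol leaves contributes 1 transition (1 symbol, 0 ε).
  p | q — 6 transitions (2 symbol, 4 ε)
  (p | q)* — 10 transitions (2 symbol, 8 ε)
  (p | q)*q — 11 transitions (3 symbol, 8 ε)
  ((p | q)*q)* — 15 transitions (3 symbol, 12 ε)
  ((p | q)*q)*r — 16 transitions (4 symbol, 12 ε)
  (((p | q)*q)*r)* — 20 transitions (4 symbol, 16 ε)
  p | (((p | q)*q)*r)* | r — 28 transitions (6 symbol, 22 ε)

28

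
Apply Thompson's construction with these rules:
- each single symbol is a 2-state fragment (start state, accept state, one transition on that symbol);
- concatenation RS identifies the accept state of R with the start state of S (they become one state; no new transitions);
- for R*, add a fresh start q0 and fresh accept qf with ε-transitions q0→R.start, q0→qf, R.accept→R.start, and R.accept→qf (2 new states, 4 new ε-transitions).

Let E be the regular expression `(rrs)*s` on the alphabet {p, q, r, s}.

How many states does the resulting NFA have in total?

7

Bottom-up over the parse tree:
Each of the 4 symbol leaves contributes a 2-state fragment.
  rrs → 4 states
  (rrs)* → 6 states
  (rrs)*s → 7 states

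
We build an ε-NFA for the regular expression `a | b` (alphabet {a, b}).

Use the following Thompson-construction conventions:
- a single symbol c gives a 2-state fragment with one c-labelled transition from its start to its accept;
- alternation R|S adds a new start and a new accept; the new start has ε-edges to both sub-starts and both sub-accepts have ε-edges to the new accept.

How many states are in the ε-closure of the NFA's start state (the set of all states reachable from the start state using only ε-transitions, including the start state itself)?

Work bottom-up. For each fragment F, track |ε-closure(F.start)| and whether F's accept lies in that closure (i.e. whether F accepts ε). A single-symbol fragment has closure size 1 and does not accept ε.
  a | b — new start ε-reaches every alternative's start; none of them accept ε, so the new accept is not reached: |ε-closure| = 1 + 1 + 1 = 3

3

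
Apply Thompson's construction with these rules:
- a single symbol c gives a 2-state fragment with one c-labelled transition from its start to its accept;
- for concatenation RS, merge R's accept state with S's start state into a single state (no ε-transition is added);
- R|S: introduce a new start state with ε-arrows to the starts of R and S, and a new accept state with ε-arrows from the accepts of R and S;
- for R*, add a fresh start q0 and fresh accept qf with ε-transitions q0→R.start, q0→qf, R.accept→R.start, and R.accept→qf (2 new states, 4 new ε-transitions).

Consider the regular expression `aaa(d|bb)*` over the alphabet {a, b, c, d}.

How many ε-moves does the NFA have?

8

Building bottom-up:
Each of the 6 symbol leaves contributes 0 ε-transitions.
  bb : 0 ε-transitions
  d|bb : 4 ε-transitions
  (d|bb)* : 8 ε-transitions
  aaa(d|bb)* : 8 ε-transitions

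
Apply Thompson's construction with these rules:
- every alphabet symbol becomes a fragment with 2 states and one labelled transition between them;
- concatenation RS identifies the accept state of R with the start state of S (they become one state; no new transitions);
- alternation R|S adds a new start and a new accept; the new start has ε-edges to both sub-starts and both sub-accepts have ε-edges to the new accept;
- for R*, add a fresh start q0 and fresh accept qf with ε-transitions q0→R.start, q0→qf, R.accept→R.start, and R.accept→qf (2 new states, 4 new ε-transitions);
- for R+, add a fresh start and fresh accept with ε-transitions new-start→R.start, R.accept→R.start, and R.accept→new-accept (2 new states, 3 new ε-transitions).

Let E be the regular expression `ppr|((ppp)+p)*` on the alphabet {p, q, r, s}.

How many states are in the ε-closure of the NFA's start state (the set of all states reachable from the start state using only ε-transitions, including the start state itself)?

7

Compute the ε-closure size of each fragment's start state recursively; a symbol fragment's start has no outgoing ε-edge, so its closure is just itself (size 1).
  ppr → C equals the left operand's closure size = 1 (its accept is not ε-reachable, so the closure stops there)
  ppp → C equals the left operand's closure size = 1 (its accept is not ε-reachable, so the closure stops there)
  (ppp)+ → C = 1 + 1 = 2 (the body doesn't accept ε, so the new accept is not reached)
  (ppp)+p → same as the first factor's closure: C = 2
  ((ppp)+p)* → C = 1 (new start) + 2 (body) + 1 (new accept) = 4
  ppr|((ppp)+p)* → new start ε-reaches every alternative's start; at least one alternative accepts ε, so the union's new accept is reached too: C = 1 + 1 + 4 + 1 = 7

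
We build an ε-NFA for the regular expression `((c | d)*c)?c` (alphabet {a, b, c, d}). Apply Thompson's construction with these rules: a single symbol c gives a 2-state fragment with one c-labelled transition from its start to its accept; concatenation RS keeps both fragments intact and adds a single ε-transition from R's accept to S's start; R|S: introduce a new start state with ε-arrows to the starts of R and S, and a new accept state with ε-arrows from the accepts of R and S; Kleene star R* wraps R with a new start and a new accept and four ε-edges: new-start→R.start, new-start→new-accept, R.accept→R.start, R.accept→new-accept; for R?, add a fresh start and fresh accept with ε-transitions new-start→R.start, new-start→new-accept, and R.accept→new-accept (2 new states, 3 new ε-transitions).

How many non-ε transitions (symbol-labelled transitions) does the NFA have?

4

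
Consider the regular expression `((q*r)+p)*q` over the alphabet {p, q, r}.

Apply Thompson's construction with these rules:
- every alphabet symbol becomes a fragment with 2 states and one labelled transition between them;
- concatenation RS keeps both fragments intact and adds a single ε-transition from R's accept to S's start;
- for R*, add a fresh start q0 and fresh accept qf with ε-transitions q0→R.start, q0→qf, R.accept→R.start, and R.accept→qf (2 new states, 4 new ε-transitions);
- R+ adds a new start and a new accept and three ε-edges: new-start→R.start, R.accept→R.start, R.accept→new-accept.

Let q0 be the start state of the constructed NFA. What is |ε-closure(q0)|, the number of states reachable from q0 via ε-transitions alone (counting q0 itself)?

8

Let C(F) = |ε-closure(F.start)| within fragment F, and note whether F accepts ε. Symbol fragments have C = 1 and do not accept ε. Then:
  q* — new start has ε-edges to the inner start and to the new accept, so C = 2 + 1 = 3
  q*r — C = 3 + 1 = 4 (closure spills across the concat boundary because the left factor accepts ε)
  (q*r)+ — new start ε-reaches only the body's start; the new accept needs a symbol first: C = 1 + 4 = 5
  (q*r)+p — same as the first factor's closure: C = 5
  ((q*r)+p)* — new start has ε-edges to the inner start and to the new accept, so C = 2 + 5 = 7
  ((q*r)+p)*q — C = 7 + 1 = 8 (closure spills across the concat boundary because the left factor accepts ε)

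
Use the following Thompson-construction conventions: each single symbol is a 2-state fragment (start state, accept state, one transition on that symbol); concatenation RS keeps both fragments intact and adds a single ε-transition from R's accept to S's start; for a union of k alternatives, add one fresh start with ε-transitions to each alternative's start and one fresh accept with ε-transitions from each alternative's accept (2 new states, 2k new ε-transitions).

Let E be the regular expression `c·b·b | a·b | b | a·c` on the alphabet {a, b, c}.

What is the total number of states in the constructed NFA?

Bottom-up over the parse tree:
Each of the 8 symbol leaves contributes a 2-state fragment.
  c·b·b = 6 states
  a·b = 4 states
  a·c = 4 states
  c·b·b | a·b | b | a·c = 18 states

18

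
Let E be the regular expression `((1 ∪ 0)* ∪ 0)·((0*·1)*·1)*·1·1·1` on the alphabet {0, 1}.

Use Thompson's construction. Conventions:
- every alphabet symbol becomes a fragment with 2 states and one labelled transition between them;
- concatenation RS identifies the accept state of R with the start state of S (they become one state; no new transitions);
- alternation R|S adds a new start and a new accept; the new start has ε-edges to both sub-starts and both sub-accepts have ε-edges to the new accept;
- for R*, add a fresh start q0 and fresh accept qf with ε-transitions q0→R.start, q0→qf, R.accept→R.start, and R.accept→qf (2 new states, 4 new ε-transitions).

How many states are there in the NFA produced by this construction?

24

Recursing over subexpressions:
Each of the 9 symbol leaves contributes a 2-state fragment.
  1 ∪ 0 = 6 states
  (1 ∪ 0)* = 8 states
  (1 ∪ 0)* ∪ 0 = 12 states
  0* = 4 states
  0*·1 = 5 states
  (0*·1)* = 7 states
  (0*·1)*·1 = 8 states
  ((0*·1)*·1)* = 10 states
  ((1 ∪ 0)* ∪ 0)·((0*·1)*·1)*·1·1·1 = 24 states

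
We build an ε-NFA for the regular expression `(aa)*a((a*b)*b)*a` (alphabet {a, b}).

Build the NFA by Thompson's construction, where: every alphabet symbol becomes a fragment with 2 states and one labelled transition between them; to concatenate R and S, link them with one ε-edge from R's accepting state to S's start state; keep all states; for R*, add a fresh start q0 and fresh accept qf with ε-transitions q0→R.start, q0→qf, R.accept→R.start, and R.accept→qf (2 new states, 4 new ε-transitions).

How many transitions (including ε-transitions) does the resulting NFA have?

29

Building bottom-up:
Each of the 7 symbol leaves contributes 1 transition (1 symbol, 0 ε).
  aa → 3 transitions (2 symbol, 1 ε)
  (aa)* → 7 transitions (2 symbol, 5 ε)
  a* → 5 transitions (1 symbol, 4 ε)
  a*b → 7 transitions (2 symbol, 5 ε)
  (a*b)* → 11 transitions (2 symbol, 9 ε)
  (a*b)*b → 13 transitions (3 symbol, 10 ε)
  ((a*b)*b)* → 17 transitions (3 symbol, 14 ε)
  (aa)*a((a*b)*b)*a → 29 transitions (7 symbol, 22 ε)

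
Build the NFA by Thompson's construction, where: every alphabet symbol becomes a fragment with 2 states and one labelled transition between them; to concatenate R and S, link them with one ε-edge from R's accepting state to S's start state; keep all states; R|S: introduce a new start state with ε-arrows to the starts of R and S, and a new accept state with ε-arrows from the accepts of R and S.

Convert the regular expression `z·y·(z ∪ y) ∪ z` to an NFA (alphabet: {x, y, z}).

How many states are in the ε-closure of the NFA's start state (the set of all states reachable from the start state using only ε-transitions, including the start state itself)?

3

Compute the ε-closure size of each fragment's start state recursively; a symbol fragment's start has no outgoing ε-edge, so its closure is just itself (size 1).
  z ∪ y : |ε-closure| = 1 + 1 + 1 = 3 (the new accept is not ε-reachable since no branch accepts ε)
  z·y·(z ∪ y) : same as the first factor's closure: |ε-closure| = 1
  z·y·(z ∪ y) ∪ z : |ε-closure| = 1 + 1 + 1 = 3 (the new accept is not ε-reachable since no branch accepts ε)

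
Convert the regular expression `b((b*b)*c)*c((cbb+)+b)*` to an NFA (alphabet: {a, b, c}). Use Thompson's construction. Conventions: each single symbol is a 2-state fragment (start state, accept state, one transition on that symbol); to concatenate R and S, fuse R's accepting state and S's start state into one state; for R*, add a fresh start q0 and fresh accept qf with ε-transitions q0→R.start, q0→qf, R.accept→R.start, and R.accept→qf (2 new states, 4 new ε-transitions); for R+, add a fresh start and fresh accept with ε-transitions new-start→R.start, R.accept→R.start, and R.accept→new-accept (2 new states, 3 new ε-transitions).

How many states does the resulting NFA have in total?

Bottom-up over the parse tree:
Each of the 9 symbol leaves contributes a 2-state fragment.
  b* → 4 states
  b*b → 5 states
  (b*b)* → 7 states
  (b*b)*c → 8 states
  ((b*b)*c)* → 10 states
  b+ → 4 states
  cbb+ → 6 states
  (cbb+)+ → 8 states
  (cbb+)+b → 9 states
  ((cbb+)+b)* → 11 states
  b((b*b)*c)*c((cbb+)+b)* → 22 states

22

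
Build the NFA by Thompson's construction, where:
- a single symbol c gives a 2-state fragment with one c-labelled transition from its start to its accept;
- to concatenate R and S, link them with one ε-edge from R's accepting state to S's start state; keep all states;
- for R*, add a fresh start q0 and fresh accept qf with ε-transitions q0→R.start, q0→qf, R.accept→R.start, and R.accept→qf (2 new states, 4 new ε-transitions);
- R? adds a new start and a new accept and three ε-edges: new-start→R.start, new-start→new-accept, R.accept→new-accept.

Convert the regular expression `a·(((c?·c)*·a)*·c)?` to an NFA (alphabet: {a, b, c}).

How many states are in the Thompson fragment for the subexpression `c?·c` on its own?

6

Fragment for `c?·c`:
Each of the 2 symbol leaves contributes a 2-state fragment.
  c? = 4 states
  c?·c = 6 states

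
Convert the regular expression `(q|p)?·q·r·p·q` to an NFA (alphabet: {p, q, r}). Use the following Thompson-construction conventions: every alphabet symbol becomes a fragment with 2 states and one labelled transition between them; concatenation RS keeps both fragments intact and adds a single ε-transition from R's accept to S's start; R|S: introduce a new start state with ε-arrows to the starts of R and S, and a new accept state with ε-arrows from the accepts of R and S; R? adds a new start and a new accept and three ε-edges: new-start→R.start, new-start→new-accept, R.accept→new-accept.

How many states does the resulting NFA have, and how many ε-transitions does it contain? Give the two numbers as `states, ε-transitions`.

16, 11

Building bottom-up:
Each of the 6 symbol leaves contributes 2 states and 0 ε-transitions.
  q|p — 6 states, 4 ε-transitions
  (q|p)? — 8 states, 7 ε-transitions
  (q|p)?·q·r·p·q — 16 states, 11 ε-transitions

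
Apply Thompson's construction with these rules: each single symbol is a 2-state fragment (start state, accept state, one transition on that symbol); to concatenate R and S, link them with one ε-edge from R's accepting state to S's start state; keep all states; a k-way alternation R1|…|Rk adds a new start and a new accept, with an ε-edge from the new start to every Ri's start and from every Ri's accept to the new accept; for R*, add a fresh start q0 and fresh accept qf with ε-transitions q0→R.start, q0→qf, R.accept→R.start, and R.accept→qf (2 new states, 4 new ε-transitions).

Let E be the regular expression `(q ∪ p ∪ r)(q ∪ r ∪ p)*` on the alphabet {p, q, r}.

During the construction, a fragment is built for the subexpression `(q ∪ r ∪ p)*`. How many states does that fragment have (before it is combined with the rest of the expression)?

10

Fragment for `(q ∪ r ∪ p)*`:
Each of the 3 symbol leaves contributes a 2-state fragment.
  q ∪ r ∪ p = 8 states
  (q ∪ r ∪ p)* = 10 states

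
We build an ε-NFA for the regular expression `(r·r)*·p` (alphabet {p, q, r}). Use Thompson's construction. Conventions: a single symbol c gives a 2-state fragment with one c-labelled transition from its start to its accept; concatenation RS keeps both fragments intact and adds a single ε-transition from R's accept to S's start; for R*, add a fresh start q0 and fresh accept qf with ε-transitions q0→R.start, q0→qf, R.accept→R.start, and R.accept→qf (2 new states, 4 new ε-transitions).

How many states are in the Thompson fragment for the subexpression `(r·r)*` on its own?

6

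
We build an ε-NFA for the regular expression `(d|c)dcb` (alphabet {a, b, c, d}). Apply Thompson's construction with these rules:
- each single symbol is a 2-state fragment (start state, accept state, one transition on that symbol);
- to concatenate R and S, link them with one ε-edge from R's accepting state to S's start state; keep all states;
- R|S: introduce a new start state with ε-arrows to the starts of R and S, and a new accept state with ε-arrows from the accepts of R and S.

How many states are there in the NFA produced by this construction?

12

Per subexpression:
Each of the 5 symbol leaves contributes a 2-state fragment.
  d|c — 6 states
  (d|c)dcb — 12 states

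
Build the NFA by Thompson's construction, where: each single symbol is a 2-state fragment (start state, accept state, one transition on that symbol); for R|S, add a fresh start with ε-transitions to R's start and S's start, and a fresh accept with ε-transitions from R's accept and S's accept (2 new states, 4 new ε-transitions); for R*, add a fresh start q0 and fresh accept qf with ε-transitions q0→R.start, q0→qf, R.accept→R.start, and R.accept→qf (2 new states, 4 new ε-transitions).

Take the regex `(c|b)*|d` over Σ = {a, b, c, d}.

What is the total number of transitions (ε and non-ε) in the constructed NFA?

Bottom-up over the parse tree:
Each of the 3 symbol leaves contributes 1 transition (1 symbol, 0 ε).
  c|b — 6 transitions (2 symbol, 4 ε)
  (c|b)* — 10 transitions (2 symbol, 8 ε)
  (c|b)*|d — 15 transitions (3 symbol, 12 ε)

15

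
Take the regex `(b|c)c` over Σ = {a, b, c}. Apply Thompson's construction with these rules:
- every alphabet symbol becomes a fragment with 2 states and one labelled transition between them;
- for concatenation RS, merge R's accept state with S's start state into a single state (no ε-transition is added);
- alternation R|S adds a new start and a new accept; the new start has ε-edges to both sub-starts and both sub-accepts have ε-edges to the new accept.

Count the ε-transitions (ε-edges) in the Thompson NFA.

4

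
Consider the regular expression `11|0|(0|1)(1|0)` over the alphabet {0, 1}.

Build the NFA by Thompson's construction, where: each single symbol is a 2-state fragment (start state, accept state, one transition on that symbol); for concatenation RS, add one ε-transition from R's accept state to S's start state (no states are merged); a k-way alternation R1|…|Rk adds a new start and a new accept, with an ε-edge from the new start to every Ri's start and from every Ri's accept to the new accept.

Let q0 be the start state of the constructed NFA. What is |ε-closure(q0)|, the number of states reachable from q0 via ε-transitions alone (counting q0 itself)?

Let C(F) = |ε-closure(F.start)| within fragment F, and note whether F accepts ε. Symbol fragments have C = 1 and do not accept ε. Then:
  11 → |ε-closure| equals the left operand's closure size = 1 (its accept is not ε-reachable, so the closure stops there)
  0|1 → |ε-closure| = 1 + 1 + 1 = 3 (the new accept is not ε-reachable since no branch accepts ε)
  1|0 → |ε-closure| = 1 + 1 + 1 = 3 (the new accept is not ε-reachable since no branch accepts ε)
  (0|1)(1|0) → |ε-closure| equals the left operand's closure size = 3 (its accept is not ε-reachable, so the closure stops there)
  11|0|(0|1)(1|0) → |ε-closure| = 1 + 1 + 1 + 3 = 6 (the new accept is not ε-reachable since no branch accepts ε)

6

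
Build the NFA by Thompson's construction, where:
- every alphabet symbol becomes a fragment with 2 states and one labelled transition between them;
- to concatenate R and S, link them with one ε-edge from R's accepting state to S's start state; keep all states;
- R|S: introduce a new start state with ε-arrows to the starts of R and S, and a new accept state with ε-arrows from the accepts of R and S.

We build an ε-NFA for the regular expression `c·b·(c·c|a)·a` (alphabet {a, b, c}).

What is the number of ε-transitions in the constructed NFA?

8

Per subexpression:
Each of the 6 symbol leaves contributes 0 ε-transitions.
  c·c = 1 ε-transition
  c·c|a = 5 ε-transitions
  c·b·(c·c|a)·a = 8 ε-transitions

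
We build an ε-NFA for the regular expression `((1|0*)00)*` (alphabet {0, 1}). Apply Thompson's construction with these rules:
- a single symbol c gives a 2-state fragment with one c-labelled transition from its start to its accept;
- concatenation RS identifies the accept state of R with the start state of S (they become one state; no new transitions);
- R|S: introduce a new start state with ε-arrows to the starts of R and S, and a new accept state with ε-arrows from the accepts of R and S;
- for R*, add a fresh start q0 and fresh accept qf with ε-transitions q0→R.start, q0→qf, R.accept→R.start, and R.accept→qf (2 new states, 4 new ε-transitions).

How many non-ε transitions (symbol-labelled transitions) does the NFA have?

Building bottom-up:
Each of the 4 symbol leaves contributes exactly 1 symbol transition.
  0* : 1 symbol transition
  1|0* : 2 symbol transitions
  (1|0*)00 : 4 symbol transitions
  ((1|0*)00)* : 4 symbol transitions

4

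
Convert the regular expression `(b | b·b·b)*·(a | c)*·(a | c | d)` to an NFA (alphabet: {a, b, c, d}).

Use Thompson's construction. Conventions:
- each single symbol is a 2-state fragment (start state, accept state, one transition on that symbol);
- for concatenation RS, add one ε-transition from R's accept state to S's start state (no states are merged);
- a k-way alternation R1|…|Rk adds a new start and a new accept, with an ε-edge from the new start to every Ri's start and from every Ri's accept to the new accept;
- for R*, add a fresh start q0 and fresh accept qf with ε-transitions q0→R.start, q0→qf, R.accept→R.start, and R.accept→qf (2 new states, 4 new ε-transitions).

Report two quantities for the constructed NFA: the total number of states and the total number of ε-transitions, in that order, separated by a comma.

Recursing over subexpressions:
Each of the 9 symbol leaves contributes 2 states and 0 ε-transitions.
  b·b·b : 6 states, 2 ε-transitions
  b | b·b·b : 10 states, 6 ε-transitions
  (b | b·b·b)* : 12 states, 10 ε-transitions
  a | c : 6 states, 4 ε-transitions
  (a | c)* : 8 states, 8 ε-transitions
  a | c | d : 8 states, 6 ε-transitions
  (b | b·b·b)*·(a | c)*·(a | c | d) : 28 states, 26 ε-transitions

28, 26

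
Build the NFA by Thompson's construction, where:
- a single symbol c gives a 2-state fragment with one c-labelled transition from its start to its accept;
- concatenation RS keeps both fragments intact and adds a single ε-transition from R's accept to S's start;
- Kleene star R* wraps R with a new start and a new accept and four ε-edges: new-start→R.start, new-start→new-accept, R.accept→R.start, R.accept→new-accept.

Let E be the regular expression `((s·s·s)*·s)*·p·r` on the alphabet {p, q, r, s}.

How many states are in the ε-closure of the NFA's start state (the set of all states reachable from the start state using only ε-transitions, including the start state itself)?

7

Work bottom-up. For each fragment F, track |ε-closure(F.start)| and whether F's accept lies in that closure (i.e. whether F accepts ε). A single-symbol fragment has closure size 1 and does not accept ε.
  s·s·s : C equals the left operand's closure size = 1 (its accept is not ε-reachable, so the closure stops there)
  (s·s·s)* : the star's fresh start ε-reaches both the body's start and the fresh accept: C = 2 + 1 = 3
  (s·s·s)*·s : the left operand accepts ε, so the closure extends into the next operand (via the concat ε-link); C = 3 + 1 = 4
  ((s·s·s)*·s)* : the star's fresh start ε-reaches both the body's start and the fresh accept: C = 2 + 4 = 6
  ((s·s·s)*·s)*·p·r : the left operand accepts ε, so the closure extends into the next operand (via the concat ε-link); C = 6 + 1 = 7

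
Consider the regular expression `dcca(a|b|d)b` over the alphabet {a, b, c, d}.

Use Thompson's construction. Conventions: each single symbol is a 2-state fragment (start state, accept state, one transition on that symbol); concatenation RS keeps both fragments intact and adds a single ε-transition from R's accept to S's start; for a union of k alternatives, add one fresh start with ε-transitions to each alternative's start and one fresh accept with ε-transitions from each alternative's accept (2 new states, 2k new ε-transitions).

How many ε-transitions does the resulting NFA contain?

11

By structural recursion:
Each of the 8 symbol leaves contributes 0 ε-transitions.
  a|b|d — 6 ε-transitions
  dcca(a|b|d)b — 11 ε-transitions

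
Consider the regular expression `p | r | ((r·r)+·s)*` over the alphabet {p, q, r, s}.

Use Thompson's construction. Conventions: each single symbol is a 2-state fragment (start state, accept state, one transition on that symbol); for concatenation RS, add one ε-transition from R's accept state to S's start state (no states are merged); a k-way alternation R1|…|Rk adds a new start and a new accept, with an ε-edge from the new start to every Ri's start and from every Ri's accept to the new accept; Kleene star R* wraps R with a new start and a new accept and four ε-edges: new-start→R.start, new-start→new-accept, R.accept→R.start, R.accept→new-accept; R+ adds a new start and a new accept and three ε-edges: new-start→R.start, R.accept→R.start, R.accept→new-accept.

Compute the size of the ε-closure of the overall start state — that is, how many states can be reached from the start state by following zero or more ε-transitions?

8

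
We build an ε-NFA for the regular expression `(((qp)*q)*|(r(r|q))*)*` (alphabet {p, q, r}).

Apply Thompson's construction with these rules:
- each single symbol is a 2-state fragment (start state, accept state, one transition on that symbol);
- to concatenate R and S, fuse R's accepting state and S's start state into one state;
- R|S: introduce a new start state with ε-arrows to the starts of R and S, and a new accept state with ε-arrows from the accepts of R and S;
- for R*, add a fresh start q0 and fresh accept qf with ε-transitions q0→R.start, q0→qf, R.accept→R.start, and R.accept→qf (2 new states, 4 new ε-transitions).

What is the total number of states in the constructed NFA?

21

By structural recursion:
Each of the 6 symbol leaves contributes a 2-state fragment.
  qp — 3 states
  (qp)* — 5 states
  (qp)*q — 6 states
  ((qp)*q)* — 8 states
  r|q — 6 states
  r(r|q) — 7 states
  (r(r|q))* — 9 states
  ((qp)*q)*|(r(r|q))* — 19 states
  (((qp)*q)*|(r(r|q))*)* — 21 states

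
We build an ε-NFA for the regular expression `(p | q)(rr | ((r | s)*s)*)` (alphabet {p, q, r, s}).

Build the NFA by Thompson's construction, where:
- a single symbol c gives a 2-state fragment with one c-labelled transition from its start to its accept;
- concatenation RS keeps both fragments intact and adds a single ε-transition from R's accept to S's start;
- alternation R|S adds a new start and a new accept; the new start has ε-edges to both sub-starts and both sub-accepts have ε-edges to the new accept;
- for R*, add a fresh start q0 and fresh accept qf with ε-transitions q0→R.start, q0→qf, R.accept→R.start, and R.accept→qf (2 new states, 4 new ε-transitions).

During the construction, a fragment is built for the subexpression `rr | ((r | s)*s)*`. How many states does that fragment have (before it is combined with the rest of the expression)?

18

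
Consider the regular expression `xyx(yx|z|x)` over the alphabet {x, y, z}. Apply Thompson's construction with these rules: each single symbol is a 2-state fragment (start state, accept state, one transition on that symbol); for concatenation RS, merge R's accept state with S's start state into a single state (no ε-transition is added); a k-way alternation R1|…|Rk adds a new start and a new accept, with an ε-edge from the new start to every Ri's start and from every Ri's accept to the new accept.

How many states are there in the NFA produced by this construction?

Building bottom-up:
Each of the 7 symbol leaves contributes a 2-state fragment.
  yx — 3 states
  yx|z|x — 9 states
  xyx(yx|z|x) — 12 states

12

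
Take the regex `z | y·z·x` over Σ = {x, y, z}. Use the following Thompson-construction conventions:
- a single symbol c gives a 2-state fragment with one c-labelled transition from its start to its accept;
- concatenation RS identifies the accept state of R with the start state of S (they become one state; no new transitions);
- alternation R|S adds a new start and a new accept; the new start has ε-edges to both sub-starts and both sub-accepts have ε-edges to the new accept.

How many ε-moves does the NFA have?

4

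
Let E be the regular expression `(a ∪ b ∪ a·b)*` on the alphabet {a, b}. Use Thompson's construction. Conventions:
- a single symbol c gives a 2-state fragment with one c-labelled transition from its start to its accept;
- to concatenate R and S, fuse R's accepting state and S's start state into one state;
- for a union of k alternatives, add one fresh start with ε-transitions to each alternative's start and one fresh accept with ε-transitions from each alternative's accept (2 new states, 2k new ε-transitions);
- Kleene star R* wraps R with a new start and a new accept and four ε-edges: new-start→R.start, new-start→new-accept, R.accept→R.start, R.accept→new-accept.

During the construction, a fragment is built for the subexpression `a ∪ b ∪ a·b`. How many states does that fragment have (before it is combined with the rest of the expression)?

Fragment for `a ∪ b ∪ a·b`:
Each of the 4 symbol leaves contributes a 2-state fragment.
  a·b : 3 states
  a ∪ b ∪ a·b : 9 states

9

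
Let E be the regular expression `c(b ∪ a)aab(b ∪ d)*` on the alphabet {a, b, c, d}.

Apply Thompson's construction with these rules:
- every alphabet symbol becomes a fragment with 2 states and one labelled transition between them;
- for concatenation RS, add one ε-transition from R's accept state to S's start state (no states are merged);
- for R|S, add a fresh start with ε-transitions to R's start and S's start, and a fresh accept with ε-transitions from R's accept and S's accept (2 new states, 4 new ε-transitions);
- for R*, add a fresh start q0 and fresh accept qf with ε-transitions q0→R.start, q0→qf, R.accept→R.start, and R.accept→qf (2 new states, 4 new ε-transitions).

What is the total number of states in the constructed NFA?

22

Building bottom-up:
Each of the 8 symbol leaves contributes a 2-state fragment.
  b ∪ a → 6 states
  b ∪ d → 6 states
  (b ∪ d)* → 8 states
  c(b ∪ a)aab(b ∪ d)* → 22 states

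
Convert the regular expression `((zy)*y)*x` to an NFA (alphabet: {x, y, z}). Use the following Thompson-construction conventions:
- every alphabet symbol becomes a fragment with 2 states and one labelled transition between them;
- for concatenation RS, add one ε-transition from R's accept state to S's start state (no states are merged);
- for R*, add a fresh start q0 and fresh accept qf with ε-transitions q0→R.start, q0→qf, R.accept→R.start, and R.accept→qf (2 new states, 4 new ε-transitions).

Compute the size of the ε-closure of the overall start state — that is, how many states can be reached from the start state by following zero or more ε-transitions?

Work bottom-up. For each fragment F, track |ε-closure(F.start)| and whether F's accept lies in that closure (i.e. whether F accepts ε). A single-symbol fragment has closure size 1 and does not accept ε.
  zy : C equals the left operand's closure size = 1 (its accept is not ε-reachable, so the closure stops there)
  (zy)* : C = 1 (new start) + 1 (body) + 1 (new accept) = 3
  (zy)*y : C = 3 + 1 = 4 (closure spills across the concat boundary because the left factor accepts ε)
  ((zy)*y)* : the star's fresh start ε-reaches both the body's start and the fresh accept: C = 2 + 4 = 6
  ((zy)*y)*x : C = 6 + 1 = 7 (closure spills across the concat boundary because the left factor accepts ε)

7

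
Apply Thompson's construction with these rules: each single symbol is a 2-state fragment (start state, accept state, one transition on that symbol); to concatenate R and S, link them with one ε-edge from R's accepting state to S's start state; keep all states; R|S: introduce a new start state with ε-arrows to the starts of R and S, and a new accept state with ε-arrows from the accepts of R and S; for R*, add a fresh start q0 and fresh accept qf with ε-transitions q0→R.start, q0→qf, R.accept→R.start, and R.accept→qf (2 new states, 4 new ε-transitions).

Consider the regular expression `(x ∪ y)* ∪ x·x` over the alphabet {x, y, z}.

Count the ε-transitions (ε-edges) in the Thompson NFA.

13

Bottom-up over the parse tree:
Each of the 4 symbol leaves contributes 0 ε-transitions.
  x ∪ y — 4 ε-transitions
  (x ∪ y)* — 8 ε-transitions
  x·x — 1 ε-transition
  (x ∪ y)* ∪ x·x — 13 ε-transitions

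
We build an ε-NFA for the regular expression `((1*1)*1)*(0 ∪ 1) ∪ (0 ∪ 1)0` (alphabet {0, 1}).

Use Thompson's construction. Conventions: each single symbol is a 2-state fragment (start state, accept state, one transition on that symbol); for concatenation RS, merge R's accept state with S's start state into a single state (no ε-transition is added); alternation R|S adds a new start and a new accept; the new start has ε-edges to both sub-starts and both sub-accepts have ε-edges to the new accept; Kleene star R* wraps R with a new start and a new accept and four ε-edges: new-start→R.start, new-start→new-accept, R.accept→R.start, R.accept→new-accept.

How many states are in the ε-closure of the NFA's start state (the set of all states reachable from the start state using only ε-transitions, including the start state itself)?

Work bottom-up. For each fragment F, track |ε-closure(F.start)| and whether F's accept lies in that closure (i.e. whether F accepts ε). A single-symbol fragment has closure size 1 and does not accept ε.
  1* — the star's fresh start ε-reaches both the body's start and the fresh accept: C = 2 + 1 = 3
  1*1 — C = 3 + (1−1) = 3 (closure spills across the concat boundary because the left factor accepts ε)
  (1*1)* — the star's fresh start ε-reaches both the body's start and the fresh accept: C = 2 + 3 = 5
  (1*1)*1 — C = 5 + (1−1) = 5 (closure spills across the concat boundary because the left factor accepts ε)
  ((1*1)*1)* — C = 1 (new start) + 5 (body) + 1 (new accept) = 7
  0 ∪ 1 — new start ε-reaches every alternative's start; none of them accept ε, so the new accept is not reached: C = 1 + 1 + 1 = 3
  ((1*1)*1)*(0 ∪ 1) — C = 7 + (3−1) = 9 (closure spills across the concat boundary because the left factor accepts ε)
  0 ∪ 1 — C = 1 + 1 + 1 = 3 (the new accept is not ε-reachable since no branch accepts ε)
  (0 ∪ 1)0 — same as the first factor's closure: C = 3
  ((1*1)*1)*(0 ∪ 1) ∪ (0 ∪ 1)0 — C = 1 + 9 + 3 = 13 (the new accept is not ε-reachable since no branch accepts ε)

13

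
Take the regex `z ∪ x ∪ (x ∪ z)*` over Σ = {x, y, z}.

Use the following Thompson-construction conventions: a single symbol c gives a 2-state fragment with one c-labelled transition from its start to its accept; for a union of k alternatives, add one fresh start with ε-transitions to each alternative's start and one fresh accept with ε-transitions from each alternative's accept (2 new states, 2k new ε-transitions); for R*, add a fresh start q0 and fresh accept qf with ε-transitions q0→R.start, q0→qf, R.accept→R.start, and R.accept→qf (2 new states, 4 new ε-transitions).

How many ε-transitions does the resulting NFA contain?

Building bottom-up:
Each of the 4 symbol leaves contributes 0 ε-transitions.
  x ∪ z : 4 ε-transitions
  (x ∪ z)* : 8 ε-transitions
  z ∪ x ∪ (x ∪ z)* : 14 ε-transitions

14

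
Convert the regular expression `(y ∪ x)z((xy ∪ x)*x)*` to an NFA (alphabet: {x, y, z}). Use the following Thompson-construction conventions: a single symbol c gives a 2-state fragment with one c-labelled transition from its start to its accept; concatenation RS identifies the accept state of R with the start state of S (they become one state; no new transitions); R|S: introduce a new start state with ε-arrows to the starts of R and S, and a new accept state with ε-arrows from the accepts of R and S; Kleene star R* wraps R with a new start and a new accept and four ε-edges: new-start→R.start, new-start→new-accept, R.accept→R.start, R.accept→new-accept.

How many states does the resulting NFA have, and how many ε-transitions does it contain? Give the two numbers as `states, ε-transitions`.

18, 16

Recursing over subexpressions:
Each of the 7 symbol leaves contributes 2 states and 0 ε-transitions.
  y ∪ x → 6 states, 4 ε-transitions
  xy → 3 states, 0 ε-transitions
  xy ∪ x → 7 states, 4 ε-transitions
  (xy ∪ x)* → 9 states, 8 ε-transitions
  (xy ∪ x)*x → 10 states, 8 ε-transitions
  ((xy ∪ x)*x)* → 12 states, 12 ε-transitions
  (y ∪ x)z((xy ∪ x)*x)* → 18 states, 16 ε-transitions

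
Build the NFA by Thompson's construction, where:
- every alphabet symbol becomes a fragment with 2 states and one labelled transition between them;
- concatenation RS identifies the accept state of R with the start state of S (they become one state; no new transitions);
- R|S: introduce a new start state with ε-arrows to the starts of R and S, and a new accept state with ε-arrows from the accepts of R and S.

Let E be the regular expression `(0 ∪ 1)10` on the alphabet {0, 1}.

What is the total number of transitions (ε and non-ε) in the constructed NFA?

8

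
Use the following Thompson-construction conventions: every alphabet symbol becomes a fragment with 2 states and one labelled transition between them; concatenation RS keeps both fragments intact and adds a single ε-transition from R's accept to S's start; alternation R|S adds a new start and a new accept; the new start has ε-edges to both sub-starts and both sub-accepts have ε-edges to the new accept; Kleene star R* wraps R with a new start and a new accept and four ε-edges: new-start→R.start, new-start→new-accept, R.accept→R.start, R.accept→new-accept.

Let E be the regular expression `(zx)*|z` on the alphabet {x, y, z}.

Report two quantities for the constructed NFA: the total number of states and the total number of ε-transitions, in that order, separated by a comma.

Bottom-up over the parse tree:
Each of the 3 symbol leaves contributes 2 states and 0 ε-transitions.
  zx = 4 states, 1 ε-transition
  (zx)* = 6 states, 5 ε-transitions
  (zx)*|z = 10 states, 9 ε-transitions

10, 9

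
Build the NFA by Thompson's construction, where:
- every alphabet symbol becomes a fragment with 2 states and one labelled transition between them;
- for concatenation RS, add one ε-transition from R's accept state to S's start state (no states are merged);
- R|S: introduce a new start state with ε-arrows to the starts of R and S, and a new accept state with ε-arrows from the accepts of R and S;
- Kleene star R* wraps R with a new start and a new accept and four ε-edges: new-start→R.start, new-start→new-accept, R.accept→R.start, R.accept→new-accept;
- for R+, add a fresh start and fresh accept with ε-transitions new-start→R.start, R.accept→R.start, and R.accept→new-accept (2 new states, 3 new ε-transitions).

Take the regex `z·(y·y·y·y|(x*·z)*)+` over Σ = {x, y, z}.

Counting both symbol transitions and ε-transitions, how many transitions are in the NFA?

27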